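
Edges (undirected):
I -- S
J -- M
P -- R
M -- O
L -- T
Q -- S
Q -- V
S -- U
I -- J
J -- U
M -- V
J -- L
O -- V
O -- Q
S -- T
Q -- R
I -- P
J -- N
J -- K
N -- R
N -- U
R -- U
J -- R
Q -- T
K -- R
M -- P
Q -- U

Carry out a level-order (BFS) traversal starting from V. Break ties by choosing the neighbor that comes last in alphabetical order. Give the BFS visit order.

Visit V; enqueue Q, O, M → queue [Q, O, M]
Visit Q; enqueue U, T, S, R → queue [O, M, U, T, S, R]
Visit O → queue [M, U, T, S, R]
Visit M; enqueue P, J → queue [U, T, S, R, P, J]
Visit U; enqueue N → queue [T, S, R, P, J, N]
Visit T; enqueue L → queue [S, R, P, J, N, L]
Visit S; enqueue I → queue [R, P, J, N, L, I]
Visit R; enqueue K → queue [P, J, N, L, I, K]
Visit P → queue [J, N, L, I, K]
Visit J → queue [N, L, I, K]
Visit N → queue [L, I, K]
Visit L → queue [I, K]
Visit I → queue [K]
Visit K → queue []

V, Q, O, M, U, T, S, R, P, J, N, L, I, K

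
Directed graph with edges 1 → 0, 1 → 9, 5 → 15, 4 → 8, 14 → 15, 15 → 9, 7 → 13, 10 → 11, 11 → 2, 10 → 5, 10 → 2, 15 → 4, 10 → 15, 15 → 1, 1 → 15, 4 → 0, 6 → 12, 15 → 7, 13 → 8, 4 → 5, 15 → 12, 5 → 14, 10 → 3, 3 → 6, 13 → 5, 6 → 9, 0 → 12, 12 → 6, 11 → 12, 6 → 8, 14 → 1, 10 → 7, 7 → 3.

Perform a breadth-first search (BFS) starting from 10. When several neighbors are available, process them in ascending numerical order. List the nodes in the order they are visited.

10 → 2 → 3 → 5 → 7 → 11 → 15 → 6 → 14 → 13 → 12 → 1 → 4 → 9 → 8 → 0

Visit 10; enqueue 2, 3, 5, 7, 11, 15 → queue [2, 3, 5, 7, 11, 15]
Visit 2 → queue [3, 5, 7, 11, 15]
Visit 3; enqueue 6 → queue [5, 7, 11, 15, 6]
Visit 5; enqueue 14 → queue [7, 11, 15, 6, 14]
Visit 7; enqueue 13 → queue [11, 15, 6, 14, 13]
Visit 11; enqueue 12 → queue [15, 6, 14, 13, 12]
Visit 15; enqueue 1, 4, 9 → queue [6, 14, 13, 12, 1, 4, 9]
Visit 6; enqueue 8 → queue [14, 13, 12, 1, 4, 9, 8]
Visit 14 → queue [13, 12, 1, 4, 9, 8]
Visit 13 → queue [12, 1, 4, 9, 8]
Visit 12 → queue [1, 4, 9, 8]
Visit 1; enqueue 0 → queue [4, 9, 8, 0]
Visit 4 → queue [9, 8, 0]
Visit 9 → queue [8, 0]
Visit 8 → queue [0]
Visit 0 → queue []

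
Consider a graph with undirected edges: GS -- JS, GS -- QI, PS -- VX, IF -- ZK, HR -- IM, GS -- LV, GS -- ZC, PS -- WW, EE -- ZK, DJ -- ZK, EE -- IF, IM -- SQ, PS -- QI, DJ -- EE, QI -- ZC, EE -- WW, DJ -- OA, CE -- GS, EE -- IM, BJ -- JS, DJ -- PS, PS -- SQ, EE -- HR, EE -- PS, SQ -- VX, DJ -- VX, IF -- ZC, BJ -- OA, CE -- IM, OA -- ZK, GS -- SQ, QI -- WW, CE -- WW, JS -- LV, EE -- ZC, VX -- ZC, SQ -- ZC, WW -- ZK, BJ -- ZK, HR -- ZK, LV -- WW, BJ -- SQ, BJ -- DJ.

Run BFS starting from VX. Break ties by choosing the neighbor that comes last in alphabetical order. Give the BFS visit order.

VX, ZC, SQ, PS, DJ, QI, IF, GS, EE, IM, BJ, WW, ZK, OA, LV, JS, CE, HR

Visit VX; enqueue ZC, SQ, PS, DJ → queue [ZC, SQ, PS, DJ]
Visit ZC; enqueue QI, IF, GS, EE → queue [SQ, PS, DJ, QI, IF, GS, EE]
Visit SQ; enqueue IM, BJ → queue [PS, DJ, QI, IF, GS, EE, IM, BJ]
Visit PS; enqueue WW → queue [DJ, QI, IF, GS, EE, IM, BJ, WW]
Visit DJ; enqueue ZK, OA → queue [QI, IF, GS, EE, IM, BJ, WW, ZK, OA]
Visit QI → queue [IF, GS, EE, IM, BJ, WW, ZK, OA]
Visit IF → queue [GS, EE, IM, BJ, WW, ZK, OA]
Visit GS; enqueue LV, JS, CE → queue [EE, IM, BJ, WW, ZK, OA, LV, JS, CE]
Visit EE; enqueue HR → queue [IM, BJ, WW, ZK, OA, LV, JS, CE, HR]
Visit IM → queue [BJ, WW, ZK, OA, LV, JS, CE, HR]
Visit BJ → queue [WW, ZK, OA, LV, JS, CE, HR]
Visit WW → queue [ZK, OA, LV, JS, CE, HR]
Visit ZK → queue [OA, LV, JS, CE, HR]
Visit OA → queue [LV, JS, CE, HR]
Visit LV → queue [JS, CE, HR]
Visit JS → queue [CE, HR]
Visit CE → queue [HR]
Visit HR → queue []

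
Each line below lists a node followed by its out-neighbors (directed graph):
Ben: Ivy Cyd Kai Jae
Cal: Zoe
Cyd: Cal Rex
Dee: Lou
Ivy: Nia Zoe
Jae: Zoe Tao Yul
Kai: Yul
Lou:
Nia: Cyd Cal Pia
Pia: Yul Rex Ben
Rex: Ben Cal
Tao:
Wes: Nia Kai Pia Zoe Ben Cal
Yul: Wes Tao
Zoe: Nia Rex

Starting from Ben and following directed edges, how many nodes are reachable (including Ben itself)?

BFS from Ben visits: Ben, Ivy, Cyd, Kai, Jae, Nia, Zoe, Cal, Rex, Yul, Tao, Pia, Wes
Reachable nodes: 13 of 15 total.

13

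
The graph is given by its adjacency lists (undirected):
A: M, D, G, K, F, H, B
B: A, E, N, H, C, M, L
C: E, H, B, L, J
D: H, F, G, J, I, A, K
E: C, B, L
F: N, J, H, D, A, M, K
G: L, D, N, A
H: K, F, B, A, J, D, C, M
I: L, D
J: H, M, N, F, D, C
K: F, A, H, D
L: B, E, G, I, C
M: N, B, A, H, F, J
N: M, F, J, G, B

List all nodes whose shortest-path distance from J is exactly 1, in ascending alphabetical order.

Level 0: J
Level 1: C, D, F, H, M, N
Level 2: A, B, E, G, I, K, L

C, D, F, H, M, N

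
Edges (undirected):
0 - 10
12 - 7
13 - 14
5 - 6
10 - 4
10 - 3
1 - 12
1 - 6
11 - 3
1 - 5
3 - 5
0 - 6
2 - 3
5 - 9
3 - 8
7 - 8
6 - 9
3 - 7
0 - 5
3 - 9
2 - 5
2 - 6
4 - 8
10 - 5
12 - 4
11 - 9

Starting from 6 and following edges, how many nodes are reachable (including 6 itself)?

13

BFS from 6 visits: 6, 9, 5, 2, 1, 0, 11, 3, 10, 12, 8, 7, 4
Reachable nodes: 13 of 15 total.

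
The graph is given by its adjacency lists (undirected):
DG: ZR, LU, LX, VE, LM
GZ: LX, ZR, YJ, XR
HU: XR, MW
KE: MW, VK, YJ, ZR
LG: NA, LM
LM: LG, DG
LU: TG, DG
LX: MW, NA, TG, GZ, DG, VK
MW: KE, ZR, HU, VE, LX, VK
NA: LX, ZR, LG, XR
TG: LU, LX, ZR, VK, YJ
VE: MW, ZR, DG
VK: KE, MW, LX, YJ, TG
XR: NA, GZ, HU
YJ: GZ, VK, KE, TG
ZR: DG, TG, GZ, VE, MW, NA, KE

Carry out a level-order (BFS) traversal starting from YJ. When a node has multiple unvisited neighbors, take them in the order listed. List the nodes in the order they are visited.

YJ, GZ, VK, KE, TG, LX, ZR, XR, MW, LU, NA, DG, VE, HU, LG, LM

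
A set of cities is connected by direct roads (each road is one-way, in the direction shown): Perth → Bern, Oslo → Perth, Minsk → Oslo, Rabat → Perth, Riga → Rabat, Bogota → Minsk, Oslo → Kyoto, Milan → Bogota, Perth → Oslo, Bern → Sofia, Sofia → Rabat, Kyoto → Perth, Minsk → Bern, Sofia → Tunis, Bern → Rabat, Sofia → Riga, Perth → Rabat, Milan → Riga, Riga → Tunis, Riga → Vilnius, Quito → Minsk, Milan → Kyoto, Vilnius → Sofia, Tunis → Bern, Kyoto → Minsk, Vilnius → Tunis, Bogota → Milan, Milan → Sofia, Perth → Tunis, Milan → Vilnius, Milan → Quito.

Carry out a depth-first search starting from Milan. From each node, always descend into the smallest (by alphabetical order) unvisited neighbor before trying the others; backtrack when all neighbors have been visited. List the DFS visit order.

Milan → Bogota → Minsk → Bern → Rabat → Perth → Oslo → Kyoto → Tunis → Sofia → Riga → Vilnius → Quito

Visit Milan
Milan → Bogota
Bogota → Minsk
Minsk → Bern
Bern → Rabat
Rabat → Perth
Perth → Oslo
Oslo → Kyoto
Perth → Tunis
Bern → Sofia
Sofia → Riga
Riga → Vilnius
Milan → Quito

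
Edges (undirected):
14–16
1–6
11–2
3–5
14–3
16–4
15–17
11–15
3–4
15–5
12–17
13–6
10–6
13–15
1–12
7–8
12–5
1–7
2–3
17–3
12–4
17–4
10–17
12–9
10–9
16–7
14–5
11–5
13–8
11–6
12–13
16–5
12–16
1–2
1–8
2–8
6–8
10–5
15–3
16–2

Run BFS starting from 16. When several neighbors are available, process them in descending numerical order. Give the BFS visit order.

16 → 14 → 12 → 7 → 5 → 4 → 2 → 3 → 17 → 13 → 9 → 1 → 8 → 15 → 11 → 10 → 6

Visit 16; enqueue 14, 12, 7, 5, 4, 2 → queue [14, 12, 7, 5, 4, 2]
Visit 14; enqueue 3 → queue [12, 7, 5, 4, 2, 3]
Visit 12; enqueue 17, 13, 9, 1 → queue [7, 5, 4, 2, 3, 17, 13, 9, 1]
Visit 7; enqueue 8 → queue [5, 4, 2, 3, 17, 13, 9, 1, 8]
Visit 5; enqueue 15, 11, 10 → queue [4, 2, 3, 17, 13, 9, 1, 8, 15, 11, 10]
Visit 4 → queue [2, 3, 17, 13, 9, 1, 8, 15, 11, 10]
Visit 2 → queue [3, 17, 13, 9, 1, 8, 15, 11, 10]
Visit 3 → queue [17, 13, 9, 1, 8, 15, 11, 10]
Visit 17 → queue [13, 9, 1, 8, 15, 11, 10]
Visit 13; enqueue 6 → queue [9, 1, 8, 15, 11, 10, 6]
Visit 9 → queue [1, 8, 15, 11, 10, 6]
Visit 1 → queue [8, 15, 11, 10, 6]
Visit 8 → queue [15, 11, 10, 6]
Visit 15 → queue [11, 10, 6]
Visit 11 → queue [10, 6]
Visit 10 → queue [6]
Visit 6 → queue []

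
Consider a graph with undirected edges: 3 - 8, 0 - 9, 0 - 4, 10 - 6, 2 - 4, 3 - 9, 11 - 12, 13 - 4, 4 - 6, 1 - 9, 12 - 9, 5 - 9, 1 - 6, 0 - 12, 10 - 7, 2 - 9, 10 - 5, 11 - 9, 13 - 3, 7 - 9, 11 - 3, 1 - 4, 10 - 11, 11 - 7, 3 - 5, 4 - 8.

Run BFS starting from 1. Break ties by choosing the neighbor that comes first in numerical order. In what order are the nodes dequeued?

1, 4, 6, 9, 0, 2, 8, 13, 10, 3, 5, 7, 11, 12

Visit 1; enqueue 4, 6, 9 → queue [4, 6, 9]
Visit 4; enqueue 0, 2, 8, 13 → queue [6, 9, 0, 2, 8, 13]
Visit 6; enqueue 10 → queue [9, 0, 2, 8, 13, 10]
Visit 9; enqueue 3, 5, 7, 11, 12 → queue [0, 2, 8, 13, 10, 3, 5, 7, 11, 12]
Visit 0 → queue [2, 8, 13, 10, 3, 5, 7, 11, 12]
Visit 2 → queue [8, 13, 10, 3, 5, 7, 11, 12]
Visit 8 → queue [13, 10, 3, 5, 7, 11, 12]
Visit 13 → queue [10, 3, 5, 7, 11, 12]
Visit 10 → queue [3, 5, 7, 11, 12]
Visit 3 → queue [5, 7, 11, 12]
Visit 5 → queue [7, 11, 12]
Visit 7 → queue [11, 12]
Visit 11 → queue [12]
Visit 12 → queue []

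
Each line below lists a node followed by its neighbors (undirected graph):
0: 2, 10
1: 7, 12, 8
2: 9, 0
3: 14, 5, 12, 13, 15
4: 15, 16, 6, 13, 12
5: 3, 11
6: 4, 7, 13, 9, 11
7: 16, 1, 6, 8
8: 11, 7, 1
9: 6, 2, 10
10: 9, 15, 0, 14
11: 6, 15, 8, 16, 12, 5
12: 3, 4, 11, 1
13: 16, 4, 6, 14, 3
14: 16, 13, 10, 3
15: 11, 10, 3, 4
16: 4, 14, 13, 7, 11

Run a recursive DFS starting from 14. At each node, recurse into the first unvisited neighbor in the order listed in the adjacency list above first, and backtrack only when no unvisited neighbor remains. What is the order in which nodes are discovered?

14 → 16 → 4 → 15 → 11 → 6 → 7 → 1 → 12 → 3 → 5 → 13 → 8 → 9 → 2 → 0 → 10

Visit 14
14 → 16
16 → 4
4 → 15
15 → 11
11 → 6
6 → 7
7 → 1
1 → 12
12 → 3
3 → 5
3 → 13
1 → 8
6 → 9
9 → 2
2 → 0
0 → 10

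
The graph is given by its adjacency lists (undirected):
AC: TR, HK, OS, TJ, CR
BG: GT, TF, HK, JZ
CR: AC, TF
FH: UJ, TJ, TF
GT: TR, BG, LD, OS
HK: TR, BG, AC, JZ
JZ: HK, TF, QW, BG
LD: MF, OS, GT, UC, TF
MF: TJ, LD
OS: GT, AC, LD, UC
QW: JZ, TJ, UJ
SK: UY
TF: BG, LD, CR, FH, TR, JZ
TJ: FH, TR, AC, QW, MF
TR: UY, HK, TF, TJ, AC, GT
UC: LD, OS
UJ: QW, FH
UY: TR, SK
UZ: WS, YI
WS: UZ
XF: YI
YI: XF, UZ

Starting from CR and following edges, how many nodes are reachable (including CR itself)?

18

BFS from CR visits: CR, AC, TF, TR, HK, OS, TJ, BG, LD, FH, JZ, UY, GT, UC, QW, MF, UJ, SK
Reachable nodes: 18 of 22 total.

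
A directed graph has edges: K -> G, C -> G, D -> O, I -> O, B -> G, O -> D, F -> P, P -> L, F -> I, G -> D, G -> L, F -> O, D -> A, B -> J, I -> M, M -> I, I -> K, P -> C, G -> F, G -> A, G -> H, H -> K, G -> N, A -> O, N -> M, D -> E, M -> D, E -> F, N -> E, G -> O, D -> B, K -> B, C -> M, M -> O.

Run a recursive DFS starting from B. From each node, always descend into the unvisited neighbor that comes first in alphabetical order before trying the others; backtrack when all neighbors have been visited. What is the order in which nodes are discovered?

Visit B
B → G
G → A
A → O
O → D
D → E
E → F
F → I
I → K
I → M
F → P
P → C
P → L
G → H
G → N
B → J

B, G, A, O, D, E, F, I, K, M, P, C, L, H, N, J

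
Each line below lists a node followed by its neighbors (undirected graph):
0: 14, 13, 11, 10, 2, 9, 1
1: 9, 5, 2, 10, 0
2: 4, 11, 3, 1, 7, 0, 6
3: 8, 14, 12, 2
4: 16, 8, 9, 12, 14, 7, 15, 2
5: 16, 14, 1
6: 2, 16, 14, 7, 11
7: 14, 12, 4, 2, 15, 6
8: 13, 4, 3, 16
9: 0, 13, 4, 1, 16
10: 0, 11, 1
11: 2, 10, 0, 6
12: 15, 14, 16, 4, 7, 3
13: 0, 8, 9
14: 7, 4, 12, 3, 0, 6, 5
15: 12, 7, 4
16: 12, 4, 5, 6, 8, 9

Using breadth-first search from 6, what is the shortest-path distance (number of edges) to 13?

3

Level 0: 6
Level 1: 2, 7, 11, 14, 16
Level 2: 0, 1, 3, 4, 5, 8, 9, 10, 12, 15
Level 3: 13
13 first appears at level 3.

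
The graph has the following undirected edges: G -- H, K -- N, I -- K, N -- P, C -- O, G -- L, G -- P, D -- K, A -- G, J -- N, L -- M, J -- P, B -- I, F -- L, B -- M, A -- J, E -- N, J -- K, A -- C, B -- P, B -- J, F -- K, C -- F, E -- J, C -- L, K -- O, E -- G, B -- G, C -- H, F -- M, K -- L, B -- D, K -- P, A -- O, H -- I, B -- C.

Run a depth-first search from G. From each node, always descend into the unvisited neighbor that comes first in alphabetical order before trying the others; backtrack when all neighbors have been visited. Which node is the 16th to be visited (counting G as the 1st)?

O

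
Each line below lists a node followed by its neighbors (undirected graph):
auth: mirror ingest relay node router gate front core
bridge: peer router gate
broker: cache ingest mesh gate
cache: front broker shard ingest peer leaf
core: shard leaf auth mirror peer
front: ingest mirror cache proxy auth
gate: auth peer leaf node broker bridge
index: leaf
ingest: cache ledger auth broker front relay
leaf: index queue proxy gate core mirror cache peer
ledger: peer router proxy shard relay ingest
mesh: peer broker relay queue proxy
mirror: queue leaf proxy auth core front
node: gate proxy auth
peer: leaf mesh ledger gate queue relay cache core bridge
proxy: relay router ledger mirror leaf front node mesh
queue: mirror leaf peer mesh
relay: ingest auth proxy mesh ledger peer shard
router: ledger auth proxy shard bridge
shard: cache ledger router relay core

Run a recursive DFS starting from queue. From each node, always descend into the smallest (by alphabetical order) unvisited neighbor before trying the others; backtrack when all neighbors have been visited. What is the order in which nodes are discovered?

Visit queue
queue → leaf
leaf → cache
cache → broker
broker → gate
gate → auth
auth → core
core → mirror
mirror → front
front → ingest
ingest → ledger
ledger → peer
peer → bridge
bridge → router
router → proxy
proxy → mesh
mesh → relay
relay → shard
proxy → node
leaf → index

queue, leaf, cache, broker, gate, auth, core, mirror, front, ingest, ledger, peer, bridge, router, proxy, mesh, relay, shard, node, index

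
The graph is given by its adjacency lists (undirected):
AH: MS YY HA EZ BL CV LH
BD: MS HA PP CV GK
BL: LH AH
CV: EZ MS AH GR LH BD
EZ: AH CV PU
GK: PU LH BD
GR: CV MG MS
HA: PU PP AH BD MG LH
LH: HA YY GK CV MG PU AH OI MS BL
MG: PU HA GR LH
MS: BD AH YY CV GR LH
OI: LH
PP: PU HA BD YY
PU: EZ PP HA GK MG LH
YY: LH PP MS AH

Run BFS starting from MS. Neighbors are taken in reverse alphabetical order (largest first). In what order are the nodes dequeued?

Visit MS; enqueue YY, LH, GR, CV, BD, AH → queue [YY, LH, GR, CV, BD, AH]
Visit YY; enqueue PP → queue [LH, GR, CV, BD, AH, PP]
Visit LH; enqueue PU, OI, MG, HA, GK, BL → queue [GR, CV, BD, AH, PP, PU, OI, MG, HA, GK, BL]
Visit GR → queue [CV, BD, AH, PP, PU, OI, MG, HA, GK, BL]
Visit CV; enqueue EZ → queue [BD, AH, PP, PU, OI, MG, HA, GK, BL, EZ]
Visit BD → queue [AH, PP, PU, OI, MG, HA, GK, BL, EZ]
Visit AH → queue [PP, PU, OI, MG, HA, GK, BL, EZ]
Visit PP → queue [PU, OI, MG, HA, GK, BL, EZ]
Visit PU → queue [OI, MG, HA, GK, BL, EZ]
Visit OI → queue [MG, HA, GK, BL, EZ]
Visit MG → queue [HA, GK, BL, EZ]
Visit HA → queue [GK, BL, EZ]
Visit GK → queue [BL, EZ]
Visit BL → queue [EZ]
Visit EZ → queue []

MS → YY → LH → GR → CV → BD → AH → PP → PU → OI → MG → HA → GK → BL → EZ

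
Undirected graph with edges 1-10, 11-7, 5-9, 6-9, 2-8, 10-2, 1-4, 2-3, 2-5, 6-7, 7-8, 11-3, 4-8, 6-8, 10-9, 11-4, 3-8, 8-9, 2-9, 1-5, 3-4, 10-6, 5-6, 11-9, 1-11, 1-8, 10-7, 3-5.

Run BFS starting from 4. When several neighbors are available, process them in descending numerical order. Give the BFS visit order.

4 11 8 3 1 9 7 6 2 5 10

Visit 4; enqueue 11, 8, 3, 1 → queue [11, 8, 3, 1]
Visit 11; enqueue 9, 7 → queue [8, 3, 1, 9, 7]
Visit 8; enqueue 6, 2 → queue [3, 1, 9, 7, 6, 2]
Visit 3; enqueue 5 → queue [1, 9, 7, 6, 2, 5]
Visit 1; enqueue 10 → queue [9, 7, 6, 2, 5, 10]
Visit 9 → queue [7, 6, 2, 5, 10]
Visit 7 → queue [6, 2, 5, 10]
Visit 6 → queue [2, 5, 10]
Visit 2 → queue [5, 10]
Visit 5 → queue [10]
Visit 10 → queue []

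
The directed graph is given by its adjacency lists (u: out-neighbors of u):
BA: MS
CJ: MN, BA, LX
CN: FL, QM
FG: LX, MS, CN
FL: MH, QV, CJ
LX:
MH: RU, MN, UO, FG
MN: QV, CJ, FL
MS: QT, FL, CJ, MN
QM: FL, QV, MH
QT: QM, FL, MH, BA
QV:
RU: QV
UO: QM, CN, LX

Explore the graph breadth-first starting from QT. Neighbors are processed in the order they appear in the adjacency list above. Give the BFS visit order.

QT, QM, FL, MH, BA, QV, CJ, RU, MN, UO, FG, MS, LX, CN

Visit QT; enqueue QM, FL, MH, BA → queue [QM, FL, MH, BA]
Visit QM; enqueue QV → queue [FL, MH, BA, QV]
Visit FL; enqueue CJ → queue [MH, BA, QV, CJ]
Visit MH; enqueue RU, MN, UO, FG → queue [BA, QV, CJ, RU, MN, UO, FG]
Visit BA; enqueue MS → queue [QV, CJ, RU, MN, UO, FG, MS]
Visit QV → queue [CJ, RU, MN, UO, FG, MS]
Visit CJ; enqueue LX → queue [RU, MN, UO, FG, MS, LX]
Visit RU → queue [MN, UO, FG, MS, LX]
Visit MN → queue [UO, FG, MS, LX]
Visit UO; enqueue CN → queue [FG, MS, LX, CN]
Visit FG → queue [MS, LX, CN]
Visit MS → queue [LX, CN]
Visit LX → queue [CN]
Visit CN → queue []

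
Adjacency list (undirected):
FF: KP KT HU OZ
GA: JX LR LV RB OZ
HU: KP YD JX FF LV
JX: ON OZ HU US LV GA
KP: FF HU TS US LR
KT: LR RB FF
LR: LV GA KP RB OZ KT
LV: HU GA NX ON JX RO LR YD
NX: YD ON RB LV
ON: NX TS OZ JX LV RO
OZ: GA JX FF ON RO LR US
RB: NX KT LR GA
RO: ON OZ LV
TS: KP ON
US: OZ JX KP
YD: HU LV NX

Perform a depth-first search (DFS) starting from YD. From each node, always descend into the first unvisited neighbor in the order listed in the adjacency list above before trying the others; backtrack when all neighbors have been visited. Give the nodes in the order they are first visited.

Visit YD
YD → HU
HU → KP
KP → FF
FF → KT
KT → LR
LR → LV
LV → GA
GA → JX
JX → ON
ON → NX
NX → RB
ON → TS
ON → OZ
OZ → RO
OZ → US

YD → HU → KP → FF → KT → LR → LV → GA → JX → ON → NX → RB → TS → OZ → RO → US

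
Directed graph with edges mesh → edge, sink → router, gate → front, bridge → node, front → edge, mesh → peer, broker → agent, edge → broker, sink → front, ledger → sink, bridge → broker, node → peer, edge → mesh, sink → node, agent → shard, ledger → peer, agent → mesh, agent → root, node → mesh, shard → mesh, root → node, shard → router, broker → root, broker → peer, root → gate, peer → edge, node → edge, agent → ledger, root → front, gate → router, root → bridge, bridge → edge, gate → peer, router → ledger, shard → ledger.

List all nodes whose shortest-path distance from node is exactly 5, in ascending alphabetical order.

Level 0: node
Level 1: edge, mesh, peer
Level 2: broker
Level 3: agent, root
Level 4: bridge, front, gate, ledger, shard
Level 5: router, sink

router, sink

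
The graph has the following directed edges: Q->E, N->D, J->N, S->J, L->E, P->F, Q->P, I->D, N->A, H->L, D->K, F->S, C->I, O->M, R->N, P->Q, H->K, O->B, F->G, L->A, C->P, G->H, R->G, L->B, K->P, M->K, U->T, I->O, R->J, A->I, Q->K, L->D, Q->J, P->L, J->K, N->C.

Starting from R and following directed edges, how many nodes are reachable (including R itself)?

19

BFS from R visits: R, G, J, N, H, K, A, C, D, L, P, I, B, E, F, Q, O, S, M
Reachable nodes: 19 of 21 total.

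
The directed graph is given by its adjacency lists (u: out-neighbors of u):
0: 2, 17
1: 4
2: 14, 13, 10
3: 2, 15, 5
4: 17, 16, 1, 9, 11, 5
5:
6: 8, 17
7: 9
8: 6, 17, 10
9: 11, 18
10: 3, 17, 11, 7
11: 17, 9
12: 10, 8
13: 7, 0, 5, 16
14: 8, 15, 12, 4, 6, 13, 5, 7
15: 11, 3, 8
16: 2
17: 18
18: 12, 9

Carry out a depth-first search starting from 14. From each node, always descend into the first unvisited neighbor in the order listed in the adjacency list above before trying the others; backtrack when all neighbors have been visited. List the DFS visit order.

Visit 14
14 → 8
8 → 6
6 → 17
17 → 18
18 → 12
12 → 10
10 → 3
3 → 2
2 → 13
13 → 7
7 → 9
9 → 11
13 → 0
13 → 5
13 → 16
3 → 15
14 → 4
4 → 1

14 8 6 17 18 12 10 3 2 13 7 9 11 0 5 16 15 4 1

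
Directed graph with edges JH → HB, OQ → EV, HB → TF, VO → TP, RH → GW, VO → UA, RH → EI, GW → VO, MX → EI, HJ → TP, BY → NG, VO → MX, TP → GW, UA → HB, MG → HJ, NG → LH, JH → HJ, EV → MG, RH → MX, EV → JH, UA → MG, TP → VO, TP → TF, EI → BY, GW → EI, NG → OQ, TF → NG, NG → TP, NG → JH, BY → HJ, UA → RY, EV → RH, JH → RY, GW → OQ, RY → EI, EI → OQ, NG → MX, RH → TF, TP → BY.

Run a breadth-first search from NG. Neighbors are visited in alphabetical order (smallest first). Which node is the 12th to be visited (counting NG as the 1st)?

BY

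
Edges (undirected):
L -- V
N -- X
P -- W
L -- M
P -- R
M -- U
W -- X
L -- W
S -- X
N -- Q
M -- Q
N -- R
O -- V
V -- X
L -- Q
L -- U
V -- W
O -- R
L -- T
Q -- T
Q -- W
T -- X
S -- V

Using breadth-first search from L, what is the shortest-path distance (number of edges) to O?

Level 0: L
Level 1: M, Q, T, U, V, W
Level 2: N, O, P, S, X
Level 3: R
O first appears at level 2.

2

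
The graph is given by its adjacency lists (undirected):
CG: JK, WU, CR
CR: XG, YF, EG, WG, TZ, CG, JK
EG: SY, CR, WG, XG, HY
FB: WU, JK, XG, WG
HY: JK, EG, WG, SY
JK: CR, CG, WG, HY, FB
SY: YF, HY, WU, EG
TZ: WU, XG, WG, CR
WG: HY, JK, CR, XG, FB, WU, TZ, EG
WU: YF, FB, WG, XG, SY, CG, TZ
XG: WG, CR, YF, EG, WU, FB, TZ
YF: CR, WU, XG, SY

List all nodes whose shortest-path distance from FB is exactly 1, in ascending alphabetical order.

JK, WG, WU, XG

Level 0: FB
Level 1: JK, WG, WU, XG
Level 2: CG, CR, EG, HY, SY, TZ, YF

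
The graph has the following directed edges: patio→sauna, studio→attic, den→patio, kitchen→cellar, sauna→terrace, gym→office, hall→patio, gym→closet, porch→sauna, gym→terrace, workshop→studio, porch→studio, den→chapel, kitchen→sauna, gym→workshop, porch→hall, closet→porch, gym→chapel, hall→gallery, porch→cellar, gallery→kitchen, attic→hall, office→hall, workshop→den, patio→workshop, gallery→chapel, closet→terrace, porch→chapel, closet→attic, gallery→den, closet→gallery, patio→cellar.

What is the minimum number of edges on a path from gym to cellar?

Level 0: gym
Level 1: chapel, closet, office, terrace, workshop
Level 2: attic, den, gallery, hall, porch, studio
Level 3: cellar, kitchen, patio, sauna
cellar first appears at level 3.

3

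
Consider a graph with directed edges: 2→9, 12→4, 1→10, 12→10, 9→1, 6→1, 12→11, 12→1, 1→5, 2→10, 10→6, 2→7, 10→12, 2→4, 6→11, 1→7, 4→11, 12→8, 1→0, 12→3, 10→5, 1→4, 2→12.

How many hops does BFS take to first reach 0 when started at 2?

Level 0: 2
Level 1: 4, 7, 9, 10, 12
Level 2: 1, 3, 5, 6, 8, 11
Level 3: 0
0 first appears at level 3.

3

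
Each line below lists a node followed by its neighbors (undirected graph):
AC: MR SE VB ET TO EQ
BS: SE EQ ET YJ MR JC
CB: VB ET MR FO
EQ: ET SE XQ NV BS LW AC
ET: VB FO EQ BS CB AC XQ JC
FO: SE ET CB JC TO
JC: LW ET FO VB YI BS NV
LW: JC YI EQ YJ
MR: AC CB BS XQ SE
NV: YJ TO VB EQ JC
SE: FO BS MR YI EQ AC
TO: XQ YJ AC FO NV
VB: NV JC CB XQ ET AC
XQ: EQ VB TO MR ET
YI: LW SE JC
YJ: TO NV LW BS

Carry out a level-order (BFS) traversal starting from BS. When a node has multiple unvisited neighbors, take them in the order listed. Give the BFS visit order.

BS, SE, EQ, ET, YJ, MR, JC, FO, YI, AC, XQ, NV, LW, VB, CB, TO

Visit BS; enqueue SE, EQ, ET, YJ, MR, JC → queue [SE, EQ, ET, YJ, MR, JC]
Visit SE; enqueue FO, YI, AC → queue [EQ, ET, YJ, MR, JC, FO, YI, AC]
Visit EQ; enqueue XQ, NV, LW → queue [ET, YJ, MR, JC, FO, YI, AC, XQ, NV, LW]
Visit ET; enqueue VB, CB → queue [YJ, MR, JC, FO, YI, AC, XQ, NV, LW, VB, CB]
Visit YJ; enqueue TO → queue [MR, JC, FO, YI, AC, XQ, NV, LW, VB, CB, TO]
Visit MR → queue [JC, FO, YI, AC, XQ, NV, LW, VB, CB, TO]
Visit JC → queue [FO, YI, AC, XQ, NV, LW, VB, CB, TO]
Visit FO → queue [YI, AC, XQ, NV, LW, VB, CB, TO]
Visit YI → queue [AC, XQ, NV, LW, VB, CB, TO]
Visit AC → queue [XQ, NV, LW, VB, CB, TO]
Visit XQ → queue [NV, LW, VB, CB, TO]
Visit NV → queue [LW, VB, CB, TO]
Visit LW → queue [VB, CB, TO]
Visit VB → queue [CB, TO]
Visit CB → queue [TO]
Visit TO → queue []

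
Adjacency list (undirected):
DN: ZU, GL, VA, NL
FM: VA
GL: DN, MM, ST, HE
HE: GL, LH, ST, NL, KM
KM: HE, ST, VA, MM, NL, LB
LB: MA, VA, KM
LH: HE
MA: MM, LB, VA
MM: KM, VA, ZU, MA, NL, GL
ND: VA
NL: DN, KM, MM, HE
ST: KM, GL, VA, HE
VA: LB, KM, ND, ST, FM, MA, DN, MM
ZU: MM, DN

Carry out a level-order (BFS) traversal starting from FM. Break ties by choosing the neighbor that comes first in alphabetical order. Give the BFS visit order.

FM VA DN KM LB MA MM ND ST GL NL ZU HE LH

Visit FM; enqueue VA → queue [VA]
Visit VA; enqueue DN, KM, LB, MA, MM, ND, ST → queue [DN, KM, LB, MA, MM, ND, ST]
Visit DN; enqueue GL, NL, ZU → queue [KM, LB, MA, MM, ND, ST, GL, NL, ZU]
Visit KM; enqueue HE → queue [LB, MA, MM, ND, ST, GL, NL, ZU, HE]
Visit LB → queue [MA, MM, ND, ST, GL, NL, ZU, HE]
Visit MA → queue [MM, ND, ST, GL, NL, ZU, HE]
Visit MM → queue [ND, ST, GL, NL, ZU, HE]
Visit ND → queue [ST, GL, NL, ZU, HE]
Visit ST → queue [GL, NL, ZU, HE]
Visit GL → queue [NL, ZU, HE]
Visit NL → queue [ZU, HE]
Visit ZU → queue [HE]
Visit HE; enqueue LH → queue [LH]
Visit LH → queue []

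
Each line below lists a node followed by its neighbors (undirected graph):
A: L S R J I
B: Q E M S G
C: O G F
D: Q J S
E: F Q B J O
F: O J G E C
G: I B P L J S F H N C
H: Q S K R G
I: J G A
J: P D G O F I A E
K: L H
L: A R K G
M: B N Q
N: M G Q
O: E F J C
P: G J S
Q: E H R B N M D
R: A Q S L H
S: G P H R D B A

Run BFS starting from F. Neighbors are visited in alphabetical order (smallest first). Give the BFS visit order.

F C E G J O B Q H I L N P S A D M R K

Visit F; enqueue C, E, G, J, O → queue [C, E, G, J, O]
Visit C → queue [E, G, J, O]
Visit E; enqueue B, Q → queue [G, J, O, B, Q]
Visit G; enqueue H, I, L, N, P, S → queue [J, O, B, Q, H, I, L, N, P, S]
Visit J; enqueue A, D → queue [O, B, Q, H, I, L, N, P, S, A, D]
Visit O → queue [B, Q, H, I, L, N, P, S, A, D]
Visit B; enqueue M → queue [Q, H, I, L, N, P, S, A, D, M]
Visit Q; enqueue R → queue [H, I, L, N, P, S, A, D, M, R]
Visit H; enqueue K → queue [I, L, N, P, S, A, D, M, R, K]
Visit I → queue [L, N, P, S, A, D, M, R, K]
Visit L → queue [N, P, S, A, D, M, R, K]
Visit N → queue [P, S, A, D, M, R, K]
Visit P → queue [S, A, D, M, R, K]
Visit S → queue [A, D, M, R, K]
Visit A → queue [D, M, R, K]
Visit D → queue [M, R, K]
Visit M → queue [R, K]
Visit R → queue [K]
Visit K → queue []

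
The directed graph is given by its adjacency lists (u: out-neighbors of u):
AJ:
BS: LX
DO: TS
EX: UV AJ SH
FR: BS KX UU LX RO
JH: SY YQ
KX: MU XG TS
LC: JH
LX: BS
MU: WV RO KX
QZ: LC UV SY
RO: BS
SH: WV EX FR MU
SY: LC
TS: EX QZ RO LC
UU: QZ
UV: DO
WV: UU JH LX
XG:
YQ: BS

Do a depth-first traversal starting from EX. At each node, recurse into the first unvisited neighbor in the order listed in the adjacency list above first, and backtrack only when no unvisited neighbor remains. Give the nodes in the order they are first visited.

EX -> UV -> DO -> TS -> QZ -> LC -> JH -> SY -> YQ -> BS -> LX -> RO -> AJ -> SH -> WV -> UU -> FR -> KX -> MU -> XG

Visit EX
EX → UV
UV → DO
DO → TS
TS → QZ
QZ → LC
LC → JH
JH → SY
JH → YQ
YQ → BS
BS → LX
TS → RO
EX → AJ
EX → SH
SH → WV
WV → UU
SH → FR
FR → KX
KX → MU
KX → XG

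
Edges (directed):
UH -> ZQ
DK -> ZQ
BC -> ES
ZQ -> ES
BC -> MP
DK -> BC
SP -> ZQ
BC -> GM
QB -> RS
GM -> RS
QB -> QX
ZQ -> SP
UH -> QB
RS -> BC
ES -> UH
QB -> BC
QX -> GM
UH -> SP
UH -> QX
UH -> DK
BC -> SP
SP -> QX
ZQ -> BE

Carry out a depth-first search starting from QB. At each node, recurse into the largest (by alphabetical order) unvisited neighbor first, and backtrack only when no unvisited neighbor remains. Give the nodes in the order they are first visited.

QB RS BC SP ZQ ES UH QX GM DK BE MP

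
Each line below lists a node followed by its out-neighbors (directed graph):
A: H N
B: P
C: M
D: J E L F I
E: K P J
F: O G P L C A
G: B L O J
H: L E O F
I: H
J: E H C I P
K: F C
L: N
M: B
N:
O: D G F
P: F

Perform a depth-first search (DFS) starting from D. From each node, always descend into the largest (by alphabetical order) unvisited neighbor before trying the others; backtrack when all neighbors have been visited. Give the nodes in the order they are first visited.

D L N J P F O G B C M A H E K I

Visit D
D → L
L → N
D → J
J → P
P → F
F → O
O → G
G → B
F → C
C → M
F → A
A → H
H → E
E → K
J → I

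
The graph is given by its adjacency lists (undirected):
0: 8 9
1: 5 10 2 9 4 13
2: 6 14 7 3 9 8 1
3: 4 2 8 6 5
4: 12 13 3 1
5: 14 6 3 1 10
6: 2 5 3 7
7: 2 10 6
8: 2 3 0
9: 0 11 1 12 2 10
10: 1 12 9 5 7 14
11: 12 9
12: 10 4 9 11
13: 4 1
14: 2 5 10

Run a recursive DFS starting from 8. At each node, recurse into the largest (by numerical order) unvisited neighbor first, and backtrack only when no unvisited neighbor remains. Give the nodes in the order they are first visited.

Visit 8
8 → 3
3 → 6
6 → 7
7 → 10
10 → 14
14 → 5
5 → 1
1 → 13
13 → 4
4 → 12
12 → 11
11 → 9
9 → 2
9 → 0

8 3 6 7 10 14 5 1 13 4 12 11 9 2 0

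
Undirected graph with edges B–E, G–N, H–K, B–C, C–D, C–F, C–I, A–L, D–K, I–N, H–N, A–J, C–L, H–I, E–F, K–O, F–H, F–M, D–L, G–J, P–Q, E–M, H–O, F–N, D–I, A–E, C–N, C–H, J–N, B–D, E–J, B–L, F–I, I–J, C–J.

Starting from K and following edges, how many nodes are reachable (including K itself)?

BFS from K visits: K, D, H, O, B, C, I, L, F, N, E, J, A, M, G
Reachable nodes: 15 of 17 total.

15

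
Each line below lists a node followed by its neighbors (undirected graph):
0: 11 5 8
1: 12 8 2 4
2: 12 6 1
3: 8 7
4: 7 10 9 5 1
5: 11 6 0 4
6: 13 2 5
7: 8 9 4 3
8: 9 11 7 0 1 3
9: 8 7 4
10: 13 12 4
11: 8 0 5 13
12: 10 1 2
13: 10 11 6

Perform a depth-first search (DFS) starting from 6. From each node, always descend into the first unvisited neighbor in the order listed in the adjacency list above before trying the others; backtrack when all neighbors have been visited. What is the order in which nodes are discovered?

6 → 13 → 10 → 12 → 1 → 8 → 9 → 7 → 4 → 5 → 11 → 0 → 3 → 2

Visit 6
6 → 13
13 → 10
10 → 12
12 → 1
1 → 8
8 → 9
9 → 7
7 → 4
4 → 5
5 → 11
11 → 0
7 → 3
1 → 2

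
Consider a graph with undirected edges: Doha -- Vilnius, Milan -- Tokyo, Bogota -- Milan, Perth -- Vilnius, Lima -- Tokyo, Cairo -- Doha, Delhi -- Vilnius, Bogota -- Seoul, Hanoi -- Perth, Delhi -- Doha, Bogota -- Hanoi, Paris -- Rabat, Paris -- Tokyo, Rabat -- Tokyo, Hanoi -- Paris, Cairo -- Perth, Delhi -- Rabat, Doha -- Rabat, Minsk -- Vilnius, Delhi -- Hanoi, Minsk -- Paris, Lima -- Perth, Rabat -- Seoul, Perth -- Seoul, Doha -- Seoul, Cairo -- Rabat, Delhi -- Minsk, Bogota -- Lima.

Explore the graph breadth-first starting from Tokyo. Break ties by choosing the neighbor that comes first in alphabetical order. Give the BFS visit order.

Tokyo, Lima, Milan, Paris, Rabat, Bogota, Perth, Hanoi, Minsk, Cairo, Delhi, Doha, Seoul, Vilnius

Visit Tokyo; enqueue Lima, Milan, Paris, Rabat → queue [Lima, Milan, Paris, Rabat]
Visit Lima; enqueue Bogota, Perth → queue [Milan, Paris, Rabat, Bogota, Perth]
Visit Milan → queue [Paris, Rabat, Bogota, Perth]
Visit Paris; enqueue Hanoi, Minsk → queue [Rabat, Bogota, Perth, Hanoi, Minsk]
Visit Rabat; enqueue Cairo, Delhi, Doha, Seoul → queue [Bogota, Perth, Hanoi, Minsk, Cairo, Delhi, Doha, Seoul]
Visit Bogota → queue [Perth, Hanoi, Minsk, Cairo, Delhi, Doha, Seoul]
Visit Perth; enqueue Vilnius → queue [Hanoi, Minsk, Cairo, Delhi, Doha, Seoul, Vilnius]
Visit Hanoi → queue [Minsk, Cairo, Delhi, Doha, Seoul, Vilnius]
Visit Minsk → queue [Cairo, Delhi, Doha, Seoul, Vilnius]
Visit Cairo → queue [Delhi, Doha, Seoul, Vilnius]
Visit Delhi → queue [Doha, Seoul, Vilnius]
Visit Doha → queue [Seoul, Vilnius]
Visit Seoul → queue [Vilnius]
Visit Vilnius → queue []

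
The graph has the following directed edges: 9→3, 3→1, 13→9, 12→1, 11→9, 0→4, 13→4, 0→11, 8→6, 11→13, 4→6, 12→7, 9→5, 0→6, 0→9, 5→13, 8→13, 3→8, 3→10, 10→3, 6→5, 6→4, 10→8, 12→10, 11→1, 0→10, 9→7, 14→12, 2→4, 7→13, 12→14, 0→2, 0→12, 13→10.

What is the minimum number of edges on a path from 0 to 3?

2

Level 0: 0
Level 1: 2, 4, 6, 9, 10, 11, 12
Level 2: 1, 3, 5, 7, 8, 13, 14
3 first appears at level 2.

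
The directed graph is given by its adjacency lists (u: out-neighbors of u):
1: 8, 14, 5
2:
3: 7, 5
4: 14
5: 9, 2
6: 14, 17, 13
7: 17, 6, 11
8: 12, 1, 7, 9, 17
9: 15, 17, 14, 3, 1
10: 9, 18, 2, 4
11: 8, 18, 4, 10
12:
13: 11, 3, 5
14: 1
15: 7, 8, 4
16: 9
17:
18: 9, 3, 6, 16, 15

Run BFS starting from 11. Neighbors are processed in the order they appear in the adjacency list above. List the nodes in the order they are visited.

Visit 11; enqueue 8, 18, 4, 10 → queue [8, 18, 4, 10]
Visit 8; enqueue 12, 1, 7, 9, 17 → queue [18, 4, 10, 12, 1, 7, 9, 17]
Visit 18; enqueue 3, 6, 16, 15 → queue [4, 10, 12, 1, 7, 9, 17, 3, 6, 16, 15]
Visit 4; enqueue 14 → queue [10, 12, 1, 7, 9, 17, 3, 6, 16, 15, 14]
Visit 10; enqueue 2 → queue [12, 1, 7, 9, 17, 3, 6, 16, 15, 14, 2]
Visit 12 → queue [1, 7, 9, 17, 3, 6, 16, 15, 14, 2]
Visit 1; enqueue 5 → queue [7, 9, 17, 3, 6, 16, 15, 14, 2, 5]
Visit 7 → queue [9, 17, 3, 6, 16, 15, 14, 2, 5]
Visit 9 → queue [17, 3, 6, 16, 15, 14, 2, 5]
Visit 17 → queue [3, 6, 16, 15, 14, 2, 5]
Visit 3 → queue [6, 16, 15, 14, 2, 5]
Visit 6; enqueue 13 → queue [16, 15, 14, 2, 5, 13]
Visit 16 → queue [15, 14, 2, 5, 13]
Visit 15 → queue [14, 2, 5, 13]
Visit 14 → queue [2, 5, 13]
Visit 2 → queue [5, 13]
Visit 5 → queue [13]
Visit 13 → queue []

11 -> 8 -> 18 -> 4 -> 10 -> 12 -> 1 -> 7 -> 9 -> 17 -> 3 -> 6 -> 16 -> 15 -> 14 -> 2 -> 5 -> 13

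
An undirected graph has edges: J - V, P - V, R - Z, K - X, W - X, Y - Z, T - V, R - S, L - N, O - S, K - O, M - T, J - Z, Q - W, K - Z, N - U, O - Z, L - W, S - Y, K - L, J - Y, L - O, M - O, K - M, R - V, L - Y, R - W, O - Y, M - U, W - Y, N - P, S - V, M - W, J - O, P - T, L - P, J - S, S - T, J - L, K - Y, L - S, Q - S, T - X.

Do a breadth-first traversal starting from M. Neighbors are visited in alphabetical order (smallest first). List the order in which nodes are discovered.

Visit M; enqueue K, O, T, U, W → queue [K, O, T, U, W]
Visit K; enqueue L, X, Y, Z → queue [O, T, U, W, L, X, Y, Z]
Visit O; enqueue J, S → queue [T, U, W, L, X, Y, Z, J, S]
Visit T; enqueue P, V → queue [U, W, L, X, Y, Z, J, S, P, V]
Visit U; enqueue N → queue [W, L, X, Y, Z, J, S, P, V, N]
Visit W; enqueue Q, R → queue [L, X, Y, Z, J, S, P, V, N, Q, R]
Visit L → queue [X, Y, Z, J, S, P, V, N, Q, R]
Visit X → queue [Y, Z, J, S, P, V, N, Q, R]
Visit Y → queue [Z, J, S, P, V, N, Q, R]
Visit Z → queue [J, S, P, V, N, Q, R]
Visit J → queue [S, P, V, N, Q, R]
Visit S → queue [P, V, N, Q, R]
Visit P → queue [V, N, Q, R]
Visit V → queue [N, Q, R]
Visit N → queue [Q, R]
Visit Q → queue [R]
Visit R → queue []

M K O T U W L X Y Z J S P V N Q R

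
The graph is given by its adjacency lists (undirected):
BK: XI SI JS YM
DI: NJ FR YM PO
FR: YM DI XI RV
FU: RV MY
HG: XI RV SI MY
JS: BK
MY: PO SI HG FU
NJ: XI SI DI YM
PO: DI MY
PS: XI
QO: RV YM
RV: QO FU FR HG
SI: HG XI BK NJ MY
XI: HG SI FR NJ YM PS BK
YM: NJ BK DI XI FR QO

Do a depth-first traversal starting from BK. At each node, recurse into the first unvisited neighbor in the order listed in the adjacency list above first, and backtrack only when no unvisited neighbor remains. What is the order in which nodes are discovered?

BK, XI, HG, RV, QO, YM, NJ, SI, MY, PO, DI, FR, FU, PS, JS

Visit BK
BK → XI
XI → HG
HG → RV
RV → QO
QO → YM
YM → NJ
NJ → SI
SI → MY
MY → PO
PO → DI
DI → FR
MY → FU
XI → PS
BK → JS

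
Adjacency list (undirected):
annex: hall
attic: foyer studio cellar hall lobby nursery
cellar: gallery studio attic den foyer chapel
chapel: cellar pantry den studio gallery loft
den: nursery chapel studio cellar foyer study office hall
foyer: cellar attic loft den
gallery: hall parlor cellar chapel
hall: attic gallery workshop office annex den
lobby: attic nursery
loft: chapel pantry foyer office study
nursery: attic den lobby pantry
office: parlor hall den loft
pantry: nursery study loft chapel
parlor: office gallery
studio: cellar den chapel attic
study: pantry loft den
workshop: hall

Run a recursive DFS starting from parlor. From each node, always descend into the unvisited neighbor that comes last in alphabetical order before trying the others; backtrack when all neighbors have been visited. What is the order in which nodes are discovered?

parlor, office, loft, study, pantry, nursery, lobby, attic, studio, den, hall, workshop, gallery, chapel, cellar, foyer, annex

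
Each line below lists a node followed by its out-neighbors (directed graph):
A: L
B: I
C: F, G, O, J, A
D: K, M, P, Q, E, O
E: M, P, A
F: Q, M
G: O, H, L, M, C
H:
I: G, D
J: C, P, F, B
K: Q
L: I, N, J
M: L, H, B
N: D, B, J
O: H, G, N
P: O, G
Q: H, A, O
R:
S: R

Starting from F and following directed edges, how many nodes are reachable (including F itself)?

BFS from F visits: F, Q, M, H, A, O, L, B, G, N, I, J, C, D, P, K, E
Reachable nodes: 17 of 19 total.

17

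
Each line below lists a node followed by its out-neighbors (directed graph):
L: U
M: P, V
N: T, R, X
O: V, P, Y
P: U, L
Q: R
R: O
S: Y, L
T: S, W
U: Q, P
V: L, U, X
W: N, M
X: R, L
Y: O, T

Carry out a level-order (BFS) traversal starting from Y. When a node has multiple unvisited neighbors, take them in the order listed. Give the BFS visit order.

Y O T V P S W L U X N M Q R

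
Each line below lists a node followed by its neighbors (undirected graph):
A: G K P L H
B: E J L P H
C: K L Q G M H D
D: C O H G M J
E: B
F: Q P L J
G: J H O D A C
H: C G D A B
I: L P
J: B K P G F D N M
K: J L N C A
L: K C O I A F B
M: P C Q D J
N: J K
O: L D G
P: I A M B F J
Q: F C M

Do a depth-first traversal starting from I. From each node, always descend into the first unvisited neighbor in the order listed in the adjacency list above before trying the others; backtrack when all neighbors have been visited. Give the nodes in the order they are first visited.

Visit I
I → L
L → K
K → J
J → B
B → E
B → P
P → A
A → G
G → H
H → C
C → Q
Q → F
Q → M
M → D
D → O
J → N

I, L, K, J, B, E, P, A, G, H, C, Q, F, M, D, O, N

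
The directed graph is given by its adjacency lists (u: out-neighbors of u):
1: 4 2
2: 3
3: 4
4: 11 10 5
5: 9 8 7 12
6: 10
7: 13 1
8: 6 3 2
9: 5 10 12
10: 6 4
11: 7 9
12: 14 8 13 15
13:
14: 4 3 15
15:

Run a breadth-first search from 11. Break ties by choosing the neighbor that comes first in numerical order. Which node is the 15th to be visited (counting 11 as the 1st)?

Visit 11; enqueue 7, 9 → queue [7, 9]
Visit 7; enqueue 1, 13 → queue [9, 1, 13]
Visit 9; enqueue 5, 10, 12 → queue [1, 13, 5, 10, 12]
Visit 1; enqueue 2, 4 → queue [13, 5, 10, 12, 2, 4]
Visit 13 → queue [5, 10, 12, 2, 4]
Visit 5; enqueue 8 → queue [10, 12, 2, 4, 8]
Visit 10; enqueue 6 → queue [12, 2, 4, 8, 6]
Visit 12; enqueue 14, 15 → queue [2, 4, 8, 6, 14, 15]
Visit 2; enqueue 3 → queue [4, 8, 6, 14, 15, 3]
Visit 4 → queue [8, 6, 14, 15, 3]
Visit 8 → queue [6, 14, 15, 3]
Visit 6 → queue [14, 15, 3]
Visit 14 → queue [15, 3]
Visit 15 → queue [3]
Visit 3 → queue []

Visit order: 11, 7, 9, 1, 13, 5, 10, 12, 2, 4, 8, 6, 14, 15, 3

3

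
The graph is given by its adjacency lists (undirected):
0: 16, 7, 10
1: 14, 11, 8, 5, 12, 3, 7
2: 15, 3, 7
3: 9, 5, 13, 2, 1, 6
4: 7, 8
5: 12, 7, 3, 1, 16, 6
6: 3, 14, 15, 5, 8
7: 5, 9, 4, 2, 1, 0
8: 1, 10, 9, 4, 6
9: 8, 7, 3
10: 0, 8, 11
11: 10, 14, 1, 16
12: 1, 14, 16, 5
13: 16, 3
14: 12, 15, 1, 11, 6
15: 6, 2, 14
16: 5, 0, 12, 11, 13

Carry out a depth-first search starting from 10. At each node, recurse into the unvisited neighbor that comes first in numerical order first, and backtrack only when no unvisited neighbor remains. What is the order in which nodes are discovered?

10, 0, 7, 1, 3, 2, 15, 6, 5, 12, 14, 11, 16, 13, 8, 4, 9

Visit 10
10 → 0
0 → 7
7 → 1
1 → 3
3 → 2
2 → 15
15 → 6
6 → 5
5 → 12
12 → 14
14 → 11
11 → 16
16 → 13
6 → 8
8 → 4
8 → 9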